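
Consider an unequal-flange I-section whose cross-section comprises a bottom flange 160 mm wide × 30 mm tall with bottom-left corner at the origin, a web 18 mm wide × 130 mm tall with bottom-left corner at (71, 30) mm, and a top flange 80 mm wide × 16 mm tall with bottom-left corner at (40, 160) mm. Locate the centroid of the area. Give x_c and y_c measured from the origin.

bottom flange: A = 160 × 30 = 4800.00, centroid at (80.00, 15.00).
web: A = 18 × 130 = 2340.00, centroid at (80.00, 95.00).
top flange: A = 80 × 16 = 1280.00, centroid at (80.00, 168.00).
ΣA = 8420.00 mm²
ΣAx_c = (4800.00)(80.00) + (2340.00)(80.00) + (1280.00)(80.00) = 673600.00 mm³
ΣAy_c = (4800.00)(15.00) + (2340.00)(95.00) + (1280.00)(168.00) = 509340.00 mm³
x_c = 673600.00 / 8420.00 = 80.00 mm
y_c = 509340.00 / 8420.00 = 60.49 mm

x_c = 80.00 mm, y_c = 60.49 mm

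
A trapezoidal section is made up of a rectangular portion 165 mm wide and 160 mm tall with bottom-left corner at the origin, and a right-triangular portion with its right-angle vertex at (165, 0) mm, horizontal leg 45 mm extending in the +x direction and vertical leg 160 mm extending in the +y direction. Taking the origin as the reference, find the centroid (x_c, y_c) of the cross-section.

Part | A | x̄ᵢ | ȳᵢ | A·x̄ᵢ | A·ȳᵢ
rectangular portion | 26400.00 | 82.50 | 80.00 | 2178000.00 | 2112000.00
triangular portion | 3600.00 | 180.00 | 53.33 | 648000.00 | 192000.00
Σ | 30000.00 |  |  | 2826000.00 | 2304000.00
x_c = 2826000.00 / 30000.00 = 94.20 mm
y_c = 2304000.00 / 30000.00 = 76.80 mm

x_c = 94.20 mm, y_c = 76.80 mm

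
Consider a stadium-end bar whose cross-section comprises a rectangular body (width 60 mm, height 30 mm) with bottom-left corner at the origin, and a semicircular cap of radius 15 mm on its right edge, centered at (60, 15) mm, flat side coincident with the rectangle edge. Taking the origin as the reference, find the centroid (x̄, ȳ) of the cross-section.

x̄ = 35.97 mm, ȳ = 15.00 mm

rectangular body: A = 60 × 30 = 1800.00, centroid at (30.00, 15.00).
semicircular end: A = ½π·15² = 353.43, centroid at (66.37, 15.00).
ΣA = 2153.43 mm²
ΣAx̄ = (1800.00)(30.00) + (353.43)(66.37) = 77455.75 mm³
ΣAȳ = (1800.00)(15.00) + (353.43)(15.00) = 32301.44 mm³
x̄ = 77455.75 / 2153.43 = 35.97 mm
ȳ = 32301.44 / 2153.43 = 15.00 mm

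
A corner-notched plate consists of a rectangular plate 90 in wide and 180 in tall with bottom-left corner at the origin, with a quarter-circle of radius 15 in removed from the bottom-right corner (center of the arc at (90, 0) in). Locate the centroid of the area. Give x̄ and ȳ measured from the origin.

Part | A | x̄ᵢ | ȳᵢ | A·x̄ᵢ | A·ȳᵢ
plate | 16200.00 | 45.00 | 90.00 | 729000.00 | 1458000.00
removed quarter-circle | -176.71 | 83.63 | 6.37 | -14779.31 | -1125.00
Σ | 16023.29 |  |  | 714220.69 | 1456875.00
x̄ = 714220.69 / 16023.29 = 44.57 in
ȳ = 1456875.00 / 16023.29 = 90.92 in

x̄ = 44.57 in, ȳ = 90.92 in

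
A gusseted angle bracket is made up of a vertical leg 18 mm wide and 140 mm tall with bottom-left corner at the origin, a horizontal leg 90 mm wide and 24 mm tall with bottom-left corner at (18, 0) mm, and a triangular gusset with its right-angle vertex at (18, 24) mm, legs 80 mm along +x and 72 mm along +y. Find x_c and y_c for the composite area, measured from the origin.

x_c = 38.02 mm, y_c = 45.05 mm

vertical leg: A = 18 × 140 = 2520.00, centroid at (9.00, 70.00).
horizontal leg: A = 90 × 24 = 2160.00, centroid at (63.00, 12.00).
gusset: A = ½·80·72 = 2880.00, centroid at (44.67, 48.00).
ΣA = 7560.00 mm²
ΣAx_c = (2520.00)(9.00) + (2160.00)(63.00) + (2880.00)(44.67) = 287400.00 mm³
ΣAy_c = (2520.00)(70.00) + (2160.00)(12.00) + (2880.00)(48.00) = 340560.00 mm³
x_c = 287400.00 / 7560.00 = 38.02 mm
y_c = 340560.00 / 7560.00 = 45.05 mm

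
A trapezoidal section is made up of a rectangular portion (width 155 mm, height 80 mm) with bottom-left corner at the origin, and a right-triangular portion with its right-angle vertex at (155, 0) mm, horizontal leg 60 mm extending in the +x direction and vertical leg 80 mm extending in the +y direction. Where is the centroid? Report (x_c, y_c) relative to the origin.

Part | A | x̄ᵢ | ȳᵢ | A·x̄ᵢ | A·ȳᵢ
rectangular portion | 12400.00 | 77.50 | 40.00 | 961000.00 | 496000.00
triangular portion | 2400.00 | 175.00 | 26.67 | 420000.00 | 64000.00
Σ | 14800.00 |  |  | 1381000.00 | 560000.00
x_c = 1381000.00 / 14800.00 = 93.31 mm
y_c = 560000.00 / 14800.00 = 37.84 mm

x_c = 93.31 mm, y_c = 37.84 mm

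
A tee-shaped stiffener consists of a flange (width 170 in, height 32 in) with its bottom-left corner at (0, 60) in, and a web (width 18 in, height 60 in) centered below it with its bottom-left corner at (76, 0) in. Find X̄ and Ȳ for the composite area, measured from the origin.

X̄ = 85.00 in, Ȳ = 68.38 in

web: A = 18 × 60 = 1080.00, centroid at (85.00, 30.00).
flange: A = 170 × 32 = 5440.00, centroid at (85.00, 76.00).
ΣA = 6520.00 in², ΣAX̄ = 554200.00 in³, ΣAȲ = 445840.00 in³.
X̄ = 554200.00/6520.00 = 85.00 in; Ȳ = 445840.00/6520.00 = 68.38 in.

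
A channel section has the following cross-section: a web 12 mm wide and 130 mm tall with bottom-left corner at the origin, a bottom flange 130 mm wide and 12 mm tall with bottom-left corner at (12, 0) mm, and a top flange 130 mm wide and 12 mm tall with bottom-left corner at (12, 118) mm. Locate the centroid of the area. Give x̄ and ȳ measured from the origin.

web: A = 12 × 130 = 1560.00, centroid at (6.00, 65.00).
bottom flange: A = 130 × 12 = 1560.00, centroid at (77.00, 6.00).
top flange: A = 130 × 12 = 1560.00, centroid at (77.00, 124.00).
ΣA = 4680.00 mm², ΣAx̄ = 249600.00 mm³, ΣAȳ = 304200.00 mm³.
x̄ = 249600.00/4680.00 = 53.33 mm; ȳ = 304200.00/4680.00 = 65.00 mm.

x̄ = 53.33 mm, ȳ = 65.00 mm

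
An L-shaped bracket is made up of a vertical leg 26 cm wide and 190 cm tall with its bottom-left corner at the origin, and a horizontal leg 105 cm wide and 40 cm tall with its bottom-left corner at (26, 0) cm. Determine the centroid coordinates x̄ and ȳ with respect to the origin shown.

x̄ = 43.10 cm, ȳ = 60.54 cm

vertical leg: A = 26 × 190 = 4940.00, centroid at (13.00, 95.00).
horizontal leg: A = 105 × 40 = 4200.00, centroid at (78.50, 20.00).
ΣA = 9140.00 cm², ΣAx̄ = 393920.00 cm³, ΣAȳ = 553300.00 cm³.
x̄ = 393920.00/9140.00 = 43.10 cm; ȳ = 553300.00/9140.00 = 60.54 cm.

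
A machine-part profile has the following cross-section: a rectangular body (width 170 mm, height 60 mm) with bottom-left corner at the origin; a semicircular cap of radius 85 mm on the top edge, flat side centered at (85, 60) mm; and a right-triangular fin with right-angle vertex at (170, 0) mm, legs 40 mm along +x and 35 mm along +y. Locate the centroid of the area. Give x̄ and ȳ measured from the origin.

Part | A | x̄ᵢ | ȳᵢ | A·x̄ᵢ | A·ȳᵢ
rectangular body | 10200.00 | 85.00 | 30.00 | 867000.00 | 306000.00
semicircular top | 11349.00 | 85.00 | 96.08 | 964665.29 | 1090356.87
triangular fin | 700.00 | 183.33 | 11.67 | 128333.33 | 8166.67
Σ | 22249.00 |  |  | 1959998.63 | 1404523.54
x̄ = 1959998.63 / 22249.00 = 88.09 mm
ȳ = 1404523.54 / 22249.00 = 63.13 mm

x̄ = 88.09 mm, ȳ = 63.13 mm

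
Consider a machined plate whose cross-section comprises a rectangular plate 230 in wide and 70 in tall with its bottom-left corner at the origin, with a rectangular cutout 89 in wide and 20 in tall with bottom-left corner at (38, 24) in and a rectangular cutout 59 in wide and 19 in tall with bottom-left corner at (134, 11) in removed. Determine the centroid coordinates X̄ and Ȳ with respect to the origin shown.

X̄ = 115.26 in, Ȳ = 36.37 in

plate: A = 230 × 70 = 16100.00, centroid at (115.00, 35.00).
hole 1: A = −(89 × 20) = -1780.00, centroid at (82.50, 34.00).
hole 2: A = −(59 × 19) = -1121.00, centroid at (163.50, 20.50).
ΣA = 13199.00 in², ΣAX̄ = 1521366.50 in³, ΣAȲ = 479999.50 in³.
X̄ = 1521366.50/13199.00 = 115.26 in; Ȳ = 479999.50/13199.00 = 36.37 in.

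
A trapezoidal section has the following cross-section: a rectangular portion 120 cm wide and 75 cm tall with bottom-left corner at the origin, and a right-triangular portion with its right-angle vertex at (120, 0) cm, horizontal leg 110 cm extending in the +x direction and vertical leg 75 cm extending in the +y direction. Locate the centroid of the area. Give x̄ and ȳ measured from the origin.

x̄ = 90.38 cm, ȳ = 33.57 cm

Part | A | x̄ᵢ | ȳᵢ | A·x̄ᵢ | A·ȳᵢ
rectangular portion | 9000.00 | 60.00 | 37.50 | 540000.00 | 337500.00
triangular portion | 4125.00 | 156.67 | 25.00 | 646250.00 | 103125.00
Σ | 13125.00 |  |  | 1186250.00 | 440625.00
x̄ = 1186250.00 / 13125.00 = 90.38 cm
ȳ = 440625.00 / 13125.00 = 33.57 cm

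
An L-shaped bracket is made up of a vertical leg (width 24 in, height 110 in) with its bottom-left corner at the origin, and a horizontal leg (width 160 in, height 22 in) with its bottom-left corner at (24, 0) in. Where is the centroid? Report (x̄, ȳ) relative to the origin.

x̄ = 64.57 in, ȳ = 29.86 in

vertical leg: A = 24 × 110 = 2640.00, centroid at (12.00, 55.00).
horizontal leg: A = 160 × 22 = 3520.00, centroid at (104.00, 11.00).
ΣA = 6160.00 in²
ΣAx̄ = (2640.00)(12.00) + (3520.00)(104.00) = 397760.00 in³
ΣAȳ = (2640.00)(55.00) + (3520.00)(11.00) = 183920.00 in³
x̄ = 397760.00 / 6160.00 = 64.57 in
ȳ = 183920.00 / 6160.00 = 29.86 in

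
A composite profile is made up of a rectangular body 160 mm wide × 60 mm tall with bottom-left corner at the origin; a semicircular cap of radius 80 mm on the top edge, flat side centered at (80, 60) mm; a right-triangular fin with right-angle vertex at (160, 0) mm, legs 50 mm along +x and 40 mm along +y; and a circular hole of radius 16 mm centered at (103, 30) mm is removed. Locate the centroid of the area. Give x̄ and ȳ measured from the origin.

x̄ = 83.94 mm, ȳ = 61.55 mm

rectangular body: A = 160 × 60 = 9600.00, centroid at (80.00, 30.00).
semicircular top: A = ½π·80² = 10053.10, centroid at (80.00, 93.95).
triangular fin: A = ½·50·40 = 1000.00, centroid at (176.67, 13.33).
hole: A = −π·16² = -804.25, centroid at (103.00, 30.00).
ΣA = 19848.85 mm², ΣAx̄ = 1666076.87 mm³, ΣAȳ = 1221725.02 mm³.
x̄ = 1666076.87/19848.85 = 83.94 mm; ȳ = 1221725.02/19848.85 = 61.55 mm.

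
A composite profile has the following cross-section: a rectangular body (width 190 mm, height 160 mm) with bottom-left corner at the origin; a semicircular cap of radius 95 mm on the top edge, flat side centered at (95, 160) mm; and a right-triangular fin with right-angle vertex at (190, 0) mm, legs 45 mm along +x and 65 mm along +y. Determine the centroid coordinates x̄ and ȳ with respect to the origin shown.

rectangular body: A = 190 × 160 = 30400.00, centroid at (95.00, 80.00).
semicircular top: A = ½π·95² = 14176.44, centroid at (95.00, 200.32).
triangular fin: A = ½·45·65 = 1462.50, centroid at (205.00, 21.67).
ΣA = 46038.94 mm², ΣAx̄ = 4534574.00 mm³, ΣAȳ = 5303500.73 mm³.
x̄ = 4534574.00/46038.94 = 98.49 mm; ȳ = 5303500.73/46038.94 = 115.20 mm.

x̄ = 98.49 mm, ȳ = 115.20 mm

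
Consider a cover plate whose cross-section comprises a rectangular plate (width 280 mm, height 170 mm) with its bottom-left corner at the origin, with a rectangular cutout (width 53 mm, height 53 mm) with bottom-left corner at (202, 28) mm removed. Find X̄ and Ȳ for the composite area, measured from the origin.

plate: A = 280 × 170 = 47600.00, centroid at (140.00, 85.00).
hole: A = −(53 × 53) = -2809.00, centroid at (228.50, 54.50).
ΣA = 44791.00 mm², ΣAX̄ = 6022143.50 mm³, ΣAȲ = 3892909.50 mm³.
X̄ = 6022143.50/44791.00 = 134.45 mm; Ȳ = 3892909.50/44791.00 = 86.91 mm.

X̄ = 134.45 mm, Ȳ = 86.91 mm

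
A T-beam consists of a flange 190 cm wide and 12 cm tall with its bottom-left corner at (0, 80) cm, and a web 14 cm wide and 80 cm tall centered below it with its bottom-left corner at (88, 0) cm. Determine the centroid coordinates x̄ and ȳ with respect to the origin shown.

x̄ = 95.00 cm, ȳ = 70.85 cm

Part | A | x̄ᵢ | ȳᵢ | A·x̄ᵢ | A·ȳᵢ
web | 1120.00 | 95.00 | 40.00 | 106400.00 | 44800.00
flange | 2280.00 | 95.00 | 86.00 | 216600.00 | 196080.00
Σ | 3400.00 |  |  | 323000.00 | 240880.00
x̄ = 323000.00 / 3400.00 = 95.00 cm
ȳ = 240880.00 / 3400.00 = 70.85 cm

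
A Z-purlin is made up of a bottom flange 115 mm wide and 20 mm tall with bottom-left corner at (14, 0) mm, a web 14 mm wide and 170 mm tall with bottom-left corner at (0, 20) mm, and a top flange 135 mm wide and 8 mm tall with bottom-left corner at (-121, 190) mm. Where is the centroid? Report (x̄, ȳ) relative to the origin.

bottom flange: A = 115 × 20 = 2300.00, centroid at (71.50, 10.00).
web: A = 14 × 170 = 2380.00, centroid at (7.00, 105.00).
top flange: A = 135 × 8 = 1080.00, centroid at (-53.50, 194.00).
ΣA = 5760.00 mm², ΣAx̄ = 123330.00 mm³, ΣAȳ = 482420.00 mm³.
x̄ = 123330.00/5760.00 = 21.41 mm; ȳ = 482420.00/5760.00 = 83.75 mm.

x̄ = 21.41 mm, ȳ = 83.75 mm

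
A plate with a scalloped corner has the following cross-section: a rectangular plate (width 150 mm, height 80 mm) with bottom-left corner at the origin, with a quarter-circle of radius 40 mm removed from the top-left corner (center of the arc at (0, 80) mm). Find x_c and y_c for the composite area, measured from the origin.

x_c = 81.79 mm, y_c = 37.31 mm

plate: A = 150 × 80 = 12000.00, centroid at (75.00, 40.00).
removed quarter-circle: A = −¼π·40² = -1256.64, centroid at (16.98, 63.02).
ΣA = 10743.36 mm²
ΣAx_c = (12000.00)(75.00) + (-1256.64)(16.98) = 878666.67 mm³
ΣAy_c = (12000.00)(40.00) + (-1256.64)(63.02) = 400802.37 mm³
x_c = 878666.67 / 10743.36 = 81.79 mm
y_c = 400802.37 / 10743.36 = 37.31 mm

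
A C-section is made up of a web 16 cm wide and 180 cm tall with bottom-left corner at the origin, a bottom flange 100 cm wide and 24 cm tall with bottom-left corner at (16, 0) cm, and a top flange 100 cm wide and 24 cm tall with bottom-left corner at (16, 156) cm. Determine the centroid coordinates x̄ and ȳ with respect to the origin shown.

web: A = 16 × 180 = 2880.00, centroid at (8.00, 90.00).
bottom flange: A = 100 × 24 = 2400.00, centroid at (66.00, 12.00).
top flange: A = 100 × 24 = 2400.00, centroid at (66.00, 168.00).
ΣA = 7680.00 cm², ΣAx̄ = 339840.00 cm³, ΣAȳ = 691200.00 cm³.
x̄ = 339840.00/7680.00 = 44.25 cm; ȳ = 691200.00/7680.00 = 90.00 cm.

x̄ = 44.25 cm, ȳ = 90.00 cm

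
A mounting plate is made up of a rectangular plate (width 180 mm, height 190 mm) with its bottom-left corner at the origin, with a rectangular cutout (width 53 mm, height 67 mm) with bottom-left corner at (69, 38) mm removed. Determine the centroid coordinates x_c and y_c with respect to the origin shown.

plate: A = 180 × 190 = 34200.00, centroid at (90.00, 95.00).
hole: A = −(53 × 67) = -3551.00, centroid at (95.50, 71.50).
ΣA = 30649.00 mm², ΣAx_c = 2738879.50 mm³, ΣAy_c = 2995103.50 mm³.
x_c = 2738879.50/30649.00 = 89.36 mm; y_c = 2995103.50/30649.00 = 97.72 mm.

x_c = 89.36 mm, y_c = 97.72 mm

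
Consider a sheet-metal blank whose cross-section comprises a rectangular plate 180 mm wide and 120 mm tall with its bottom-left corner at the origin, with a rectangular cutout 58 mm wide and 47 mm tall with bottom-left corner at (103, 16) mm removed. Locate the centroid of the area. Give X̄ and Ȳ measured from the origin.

X̄ = 83.93 mm, Ȳ = 62.96 mm

Part | A | x̄ᵢ | ȳᵢ | A·x̄ᵢ | A·ȳᵢ
plate | 21600.00 | 90.00 | 60.00 | 1944000.00 | 1296000.00
hole | -2726.00 | 132.00 | 39.50 | -359832.00 | -107677.00
Σ | 18874.00 |  |  | 1584168.00 | 1188323.00
X̄ = 1584168.00 / 18874.00 = 83.93 mm
Ȳ = 1188323.00 / 18874.00 = 62.96 mm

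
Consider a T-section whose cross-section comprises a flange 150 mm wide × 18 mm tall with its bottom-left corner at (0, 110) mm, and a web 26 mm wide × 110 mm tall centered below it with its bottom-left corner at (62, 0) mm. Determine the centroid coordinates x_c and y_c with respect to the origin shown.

web: A = 26 × 110 = 2860.00, centroid at (75.00, 55.00).
flange: A = 150 × 18 = 2700.00, centroid at (75.00, 119.00).
ΣA = 5560.00 mm²
ΣAx_c = (2860.00)(75.00) + (2700.00)(75.00) = 417000.00 mm³
ΣAy_c = (2860.00)(55.00) + (2700.00)(119.00) = 478600.00 mm³
x_c = 417000.00 / 5560.00 = 75.00 mm
y_c = 478600.00 / 5560.00 = 86.08 mm

x_c = 75.00 mm, y_c = 86.08 mm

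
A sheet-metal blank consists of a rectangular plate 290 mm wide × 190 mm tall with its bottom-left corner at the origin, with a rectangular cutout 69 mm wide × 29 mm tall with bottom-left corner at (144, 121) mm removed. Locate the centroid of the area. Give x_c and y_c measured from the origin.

plate: A = 290 × 190 = 55100.00, centroid at (145.00, 95.00).
hole: A = −(69 × 29) = -2001.00, centroid at (178.50, 135.50).
ΣA = 53099.00 mm²
ΣAx_c = (55100.00)(145.00) + (-2001.00)(178.50) = 7632321.50 mm³
ΣAy_c = (55100.00)(95.00) + (-2001.00)(135.50) = 4963364.50 mm³
x_c = 7632321.50 / 53099.00 = 143.74 mm
y_c = 4963364.50 / 53099.00 = 93.47 mm

x_c = 143.74 mm, y_c = 93.47 mm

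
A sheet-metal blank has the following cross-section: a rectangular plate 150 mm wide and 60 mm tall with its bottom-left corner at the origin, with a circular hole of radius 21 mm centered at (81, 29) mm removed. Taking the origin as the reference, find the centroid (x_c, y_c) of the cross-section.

plate: A = 150 × 60 = 9000.00, centroid at (75.00, 30.00).
hole: A = −π·21² = -1385.44, centroid at (81.00, 29.00).
ΣA = 7614.56 mm², ΣAx_c = 562779.17 mm³, ΣAy_c = 229822.17 mm³.
x_c = 562779.17/7614.56 = 73.91 mm; y_c = 229822.17/7614.56 = 30.18 mm.

x_c = 73.91 mm, y_c = 30.18 mm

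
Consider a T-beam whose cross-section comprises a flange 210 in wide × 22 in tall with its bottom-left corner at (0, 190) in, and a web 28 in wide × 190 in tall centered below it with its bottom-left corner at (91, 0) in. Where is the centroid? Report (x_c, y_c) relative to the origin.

x_c = 105.00 in, y_c = 144.27 in

web: A = 28 × 190 = 5320.00, centroid at (105.00, 95.00).
flange: A = 210 × 22 = 4620.00, centroid at (105.00, 201.00).
ΣA = 9940.00 in², ΣAx_c = 1043700.00 in³, ΣAy_c = 1434020.00 in³.
x_c = 1043700.00/9940.00 = 105.00 in; y_c = 1434020.00/9940.00 = 144.27 in.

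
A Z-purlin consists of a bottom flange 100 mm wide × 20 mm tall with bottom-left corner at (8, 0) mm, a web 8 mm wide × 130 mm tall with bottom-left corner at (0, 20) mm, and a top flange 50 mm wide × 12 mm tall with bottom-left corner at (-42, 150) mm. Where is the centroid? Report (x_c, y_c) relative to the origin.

x_c = 30.21 mm, y_c = 55.49 mm

Part | A | x̄ᵢ | ȳᵢ | A·x̄ᵢ | A·ȳᵢ
bottom flange | 2000.00 | 58.00 | 10.00 | 116000.00 | 20000.00
web | 1040.00 | 4.00 | 85.00 | 4160.00 | 88400.00
top flange | 600.00 | -17.00 | 156.00 | -10200.00 | 93600.00
Σ | 3640.00 |  |  | 109960.00 | 202000.00
x_c = 109960.00 / 3640.00 = 30.21 mm
y_c = 202000.00 / 3640.00 = 55.49 mm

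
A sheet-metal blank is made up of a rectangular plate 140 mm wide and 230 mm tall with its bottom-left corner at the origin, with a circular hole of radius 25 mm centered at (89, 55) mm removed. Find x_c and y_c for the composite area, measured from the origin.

x_c = 68.77 mm, y_c = 118.90 mm

Part | A | x̄ᵢ | ȳᵢ | A·x̄ᵢ | A·ȳᵢ
plate | 32200.00 | 70.00 | 115.00 | 2254000.00 | 3703000.00
hole | -1963.50 | 89.00 | 55.00 | -174751.09 | -107992.25
Σ | 30236.50 |  |  | 2079248.91 | 3595007.75
x_c = 2079248.91 / 30236.50 = 68.77 mm
y_c = 3595007.75 / 30236.50 = 118.90 mm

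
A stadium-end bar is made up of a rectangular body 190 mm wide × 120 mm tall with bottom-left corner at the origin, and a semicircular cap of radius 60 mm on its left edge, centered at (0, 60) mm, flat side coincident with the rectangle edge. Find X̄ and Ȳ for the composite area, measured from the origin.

Part | A | x̄ᵢ | ȳᵢ | A·x̄ᵢ | A·ȳᵢ
rectangular body | 22800.00 | 95.00 | 60.00 | 2166000.00 | 1368000.00
semicircular end | 5654.87 | -25.46 | 60.00 | -144000.00 | 339292.01
Σ | 28454.87 |  |  | 2022000.00 | 1707292.01
X̄ = 2022000.00 / 28454.87 = 71.06 mm
Ȳ = 1707292.01 / 28454.87 = 60.00 mm

X̄ = 71.06 mm, Ȳ = 60.00 mm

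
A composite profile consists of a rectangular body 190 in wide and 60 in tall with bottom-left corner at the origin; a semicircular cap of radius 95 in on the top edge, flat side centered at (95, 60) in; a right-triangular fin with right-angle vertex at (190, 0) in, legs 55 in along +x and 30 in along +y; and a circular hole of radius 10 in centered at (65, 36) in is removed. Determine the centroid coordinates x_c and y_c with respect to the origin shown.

x_c = 98.95 in, y_c = 67.51 in

rectangular body: A = 190 × 60 = 11400.00, centroid at (95.00, 30.00).
semicircular top: A = ½π·95² = 14176.44, centroid at (95.00, 100.32).
triangular fin: A = ½·55·30 = 825.00, centroid at (208.33, 10.00).
hole: A = −π·10² = -314.16, centroid at (65.00, 36.00).
ΣA = 26087.28 in²
ΣAx_c = (11400.00)(95.00) + (14176.44)(95.00) + (825.00)(208.33) + (-314.16)(65.00) = 2581216.15 in³
ΣAy_c = (11400.00)(30.00) + (14176.44)(100.32) + (825.00)(10.00) + (-314.16)(36.00) = 1761109.81 in³
x_c = 2581216.15 / 26087.28 = 98.95 in
y_c = 1761109.81 / 26087.28 = 67.51 in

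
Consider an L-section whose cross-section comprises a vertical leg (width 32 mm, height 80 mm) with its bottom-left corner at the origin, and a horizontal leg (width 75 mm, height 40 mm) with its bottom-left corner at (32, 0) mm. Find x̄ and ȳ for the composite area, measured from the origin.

vertical leg: A = 32 × 80 = 2560.00, centroid at (16.00, 40.00).
horizontal leg: A = 75 × 40 = 3000.00, centroid at (69.50, 20.00).
ΣA = 5560.00 mm²
ΣAx̄ = (2560.00)(16.00) + (3000.00)(69.50) = 249460.00 mm³
ΣAȳ = (2560.00)(40.00) + (3000.00)(20.00) = 162400.00 mm³
x̄ = 249460.00 / 5560.00 = 44.87 mm
ȳ = 162400.00 / 5560.00 = 29.21 mm

x̄ = 44.87 mm, ȳ = 29.21 mm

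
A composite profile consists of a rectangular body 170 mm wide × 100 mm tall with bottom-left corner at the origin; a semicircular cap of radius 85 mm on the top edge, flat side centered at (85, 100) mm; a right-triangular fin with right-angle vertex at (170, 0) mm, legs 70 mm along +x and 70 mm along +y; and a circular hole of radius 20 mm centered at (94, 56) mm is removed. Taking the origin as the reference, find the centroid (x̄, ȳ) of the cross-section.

x̄ = 93.60 mm, ȳ = 80.60 mm

rectangular body: A = 170 × 100 = 17000.00, centroid at (85.00, 50.00).
semicircular top: A = ½π·85² = 11349.00, centroid at (85.00, 136.08).
triangular fin: A = ½·70·70 = 2450.00, centroid at (193.33, 23.33).
hole: A = −π·20² = -1256.64, centroid at (94.00, 56.00).
ΣA = 29542.37 mm², ΣAx̄ = 2765208.08 mm³, ΣAȳ = 2381112.00 mm³.
x̄ = 2765208.08/29542.37 = 93.60 mm; ȳ = 2381112.00/29542.37 = 80.60 mm.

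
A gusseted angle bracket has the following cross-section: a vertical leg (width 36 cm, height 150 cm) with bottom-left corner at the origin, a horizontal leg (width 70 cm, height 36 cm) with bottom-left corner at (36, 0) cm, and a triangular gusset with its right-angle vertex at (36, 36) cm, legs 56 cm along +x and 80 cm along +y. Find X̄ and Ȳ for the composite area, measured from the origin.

Part | A | x̄ᵢ | ȳᵢ | A·x̄ᵢ | A·ȳᵢ
vertical leg | 5400.00 | 18.00 | 75.00 | 97200.00 | 405000.00
horizontal leg | 2520.00 | 71.00 | 18.00 | 178920.00 | 45360.00
gusset | 2240.00 | 54.67 | 62.67 | 122453.33 | 140373.33
Σ | 10160.00 |  |  | 398573.33 | 590733.33
X̄ = 398573.33 / 10160.00 = 39.23 cm
Ȳ = 590733.33 / 10160.00 = 58.14 cm

X̄ = 39.23 cm, Ȳ = 58.14 cm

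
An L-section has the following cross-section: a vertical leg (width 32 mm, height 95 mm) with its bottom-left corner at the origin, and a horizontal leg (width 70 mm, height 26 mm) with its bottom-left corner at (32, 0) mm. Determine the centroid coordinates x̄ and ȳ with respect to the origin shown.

vertical leg: A = 32 × 95 = 3040.00, centroid at (16.00, 47.50).
horizontal leg: A = 70 × 26 = 1820.00, centroid at (67.00, 13.00).
ΣA = 4860.00 mm², ΣAx̄ = 170580.00 mm³, ΣAȳ = 168060.00 mm³.
x̄ = 170580.00/4860.00 = 35.10 mm; ȳ = 168060.00/4860.00 = 34.58 mm.

x̄ = 35.10 mm, ȳ = 34.58 mm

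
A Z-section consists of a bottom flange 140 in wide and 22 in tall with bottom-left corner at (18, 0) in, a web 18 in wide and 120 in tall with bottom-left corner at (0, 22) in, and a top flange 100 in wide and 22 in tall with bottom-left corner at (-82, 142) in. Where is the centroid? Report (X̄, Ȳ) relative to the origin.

bottom flange: A = 140 × 22 = 3080.00, centroid at (88.00, 11.00).
web: A = 18 × 120 = 2160.00, centroid at (9.00, 82.00).
top flange: A = 100 × 22 = 2200.00, centroid at (-32.00, 153.00).
ΣA = 7440.00 in², ΣAX̄ = 220080.00 in³, ΣAȲ = 547600.00 in³.
X̄ = 220080.00/7440.00 = 29.58 in; Ȳ = 547600.00/7440.00 = 73.60 in.

X̄ = 29.58 in, Ȳ = 73.60 in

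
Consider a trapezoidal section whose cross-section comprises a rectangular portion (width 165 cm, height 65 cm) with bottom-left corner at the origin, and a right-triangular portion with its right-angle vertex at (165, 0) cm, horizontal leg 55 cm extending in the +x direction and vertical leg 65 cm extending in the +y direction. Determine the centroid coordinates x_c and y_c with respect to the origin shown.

x_c = 96.90 cm, y_c = 30.95 cm

Part | A | x̄ᵢ | ȳᵢ | A·x̄ᵢ | A·ȳᵢ
rectangular portion | 10725.00 | 82.50 | 32.50 | 884812.50 | 348562.50
triangular portion | 1787.50 | 183.33 | 21.67 | 327708.33 | 38729.17
Σ | 12512.50 |  |  | 1212520.83 | 387291.67
x_c = 1212520.83 / 12512.50 = 96.90 cm
y_c = 387291.67 / 12512.50 = 30.95 cm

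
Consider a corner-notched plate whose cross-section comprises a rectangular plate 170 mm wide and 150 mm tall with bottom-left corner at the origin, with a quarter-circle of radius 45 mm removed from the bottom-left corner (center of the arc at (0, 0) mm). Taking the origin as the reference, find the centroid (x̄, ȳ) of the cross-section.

x̄ = 89.38 mm, ȳ = 78.72 mm

plate: A = 170 × 150 = 25500.00, centroid at (85.00, 75.00).
removed quarter-circle: A = −¼π·45² = -1590.43, centroid at (19.10, 19.10).
ΣA = 23909.57 mm²
ΣAx̄ = (25500.00)(85.00) + (-1590.43)(19.10) = 2137125.00 mm³
ΣAȳ = (25500.00)(75.00) + (-1590.43)(19.10) = 1882125.00 mm³
x̄ = 2137125.00 / 23909.57 = 89.38 mm
ȳ = 1882125.00 / 23909.57 = 78.72 mm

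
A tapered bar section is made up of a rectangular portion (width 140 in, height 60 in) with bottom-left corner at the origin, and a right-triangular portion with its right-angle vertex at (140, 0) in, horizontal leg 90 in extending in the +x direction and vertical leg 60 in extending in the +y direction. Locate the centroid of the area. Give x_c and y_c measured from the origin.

x_c = 94.32 in, y_c = 27.57 in

rectangular portion: A = 140 × 60 = 8400.00, centroid at (70.00, 30.00).
triangular portion: A = ½·90·60 = 2700.00, centroid at (170.00, 20.00).
ΣA = 11100.00 in², ΣAx_c = 1047000.00 in³, ΣAy_c = 306000.00 in³.
x_c = 1047000.00/11100.00 = 94.32 in; y_c = 306000.00/11100.00 = 27.57 in.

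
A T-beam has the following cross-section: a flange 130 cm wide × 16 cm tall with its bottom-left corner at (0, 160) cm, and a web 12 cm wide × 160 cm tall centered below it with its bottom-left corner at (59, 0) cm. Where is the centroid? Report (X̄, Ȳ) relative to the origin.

X̄ = 65.00 cm, Ȳ = 125.76 cm

web: A = 12 × 160 = 1920.00, centroid at (65.00, 80.00).
flange: A = 130 × 16 = 2080.00, centroid at (65.00, 168.00).
ΣA = 4000.00 cm², ΣAX̄ = 260000.00 cm³, ΣAȲ = 503040.00 cm³.
X̄ = 260000.00/4000.00 = 65.00 cm; Ȳ = 503040.00/4000.00 = 125.76 cm.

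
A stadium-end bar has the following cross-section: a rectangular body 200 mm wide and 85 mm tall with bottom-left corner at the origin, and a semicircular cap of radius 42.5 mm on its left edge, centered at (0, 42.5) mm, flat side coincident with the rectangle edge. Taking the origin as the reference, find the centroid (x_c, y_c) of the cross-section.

rectangular body: A = 200 × 85 = 17000.00, centroid at (100.00, 42.50).
semicircular end: A = ½π·42.5² = 2837.25, centroid at (-18.04, 42.50).
ΣA = 19837.25 mm², ΣAx_c = 1648822.92 mm³, ΣAy_c = 843083.16 mm³.
x_c = 1648822.92/19837.25 = 83.12 mm; y_c = 843083.16/19837.25 = 42.50 mm.

x_c = 83.12 mm, y_c = 42.50 mm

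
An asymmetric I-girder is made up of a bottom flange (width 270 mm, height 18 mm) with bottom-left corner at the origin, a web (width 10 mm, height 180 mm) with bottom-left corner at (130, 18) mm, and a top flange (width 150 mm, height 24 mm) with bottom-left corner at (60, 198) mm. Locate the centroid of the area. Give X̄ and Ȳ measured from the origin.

X̄ = 135.00 mm, Ȳ = 96.89 mm

Part | A | x̄ᵢ | ȳᵢ | A·x̄ᵢ | A·ȳᵢ
bottom flange | 4860.00 | 135.00 | 9.00 | 656100.00 | 43740.00
web | 1800.00 | 135.00 | 108.00 | 243000.00 | 194400.00
top flange | 3600.00 | 135.00 | 210.00 | 486000.00 | 756000.00
Σ | 10260.00 |  |  | 1385100.00 | 994140.00
X̄ = 1385100.00 / 10260.00 = 135.00 mm
Ȳ = 994140.00 / 10260.00 = 96.89 mm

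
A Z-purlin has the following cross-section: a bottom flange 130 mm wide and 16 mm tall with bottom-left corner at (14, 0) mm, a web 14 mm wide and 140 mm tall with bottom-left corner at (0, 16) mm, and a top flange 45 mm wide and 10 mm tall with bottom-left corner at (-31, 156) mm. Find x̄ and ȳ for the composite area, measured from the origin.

x̄ = 38.80 mm, ȳ = 57.38 mm

Part | A | x̄ᵢ | ȳᵢ | A·x̄ᵢ | A·ȳᵢ
bottom flange | 2080.00 | 79.00 | 8.00 | 164320.00 | 16640.00
web | 1960.00 | 7.00 | 86.00 | 13720.00 | 168560.00
top flange | 450.00 | -8.50 | 161.00 | -3825.00 | 72450.00
Σ | 4490.00 |  |  | 174215.00 | 257650.00
x̄ = 174215.00 / 4490.00 = 38.80 mm
ȳ = 257650.00 / 4490.00 = 57.38 mm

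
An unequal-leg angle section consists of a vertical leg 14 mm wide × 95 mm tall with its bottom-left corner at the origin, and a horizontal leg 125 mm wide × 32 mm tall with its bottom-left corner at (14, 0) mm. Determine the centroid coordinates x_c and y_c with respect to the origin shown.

x_c = 59.16 mm, y_c = 23.86 mm

vertical leg: A = 14 × 95 = 1330.00, centroid at (7.00, 47.50).
horizontal leg: A = 125 × 32 = 4000.00, centroid at (76.50, 16.00).
ΣA = 5330.00 mm²
ΣAx_c = (1330.00)(7.00) + (4000.00)(76.50) = 315310.00 mm³
ΣAy_c = (1330.00)(47.50) + (4000.00)(16.00) = 127175.00 mm³
x_c = 315310.00 / 5330.00 = 59.16 mm
y_c = 127175.00 / 5330.00 = 23.86 mm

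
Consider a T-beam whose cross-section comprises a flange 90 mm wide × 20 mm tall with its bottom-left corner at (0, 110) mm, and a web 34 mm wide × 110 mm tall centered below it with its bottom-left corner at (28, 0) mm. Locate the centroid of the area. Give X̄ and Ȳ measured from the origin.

X̄ = 45.00 mm, Ȳ = 76.12 mm

web: A = 34 × 110 = 3740.00, centroid at (45.00, 55.00).
flange: A = 90 × 20 = 1800.00, centroid at (45.00, 120.00).
ΣA = 5540.00 mm², ΣAX̄ = 249300.00 mm³, ΣAȲ = 421700.00 mm³.
X̄ = 249300.00/5540.00 = 45.00 mm; Ȳ = 421700.00/5540.00 = 76.12 mm.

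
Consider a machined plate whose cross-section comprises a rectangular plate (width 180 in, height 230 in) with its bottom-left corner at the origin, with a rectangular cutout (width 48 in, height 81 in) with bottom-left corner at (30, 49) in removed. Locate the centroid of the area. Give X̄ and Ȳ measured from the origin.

X̄ = 93.73 in, Ȳ = 117.64 in

Part | A | x̄ᵢ | ȳᵢ | A·x̄ᵢ | A·ȳᵢ
plate | 41400.00 | 90.00 | 115.00 | 3726000.00 | 4761000.00
hole | -3888.00 | 54.00 | 89.50 | -209952.00 | -347976.00
Σ | 37512.00 |  |  | 3516048.00 | 4413024.00
X̄ = 3516048.00 / 37512.00 = 93.73 in
Ȳ = 4413024.00 / 37512.00 = 117.64 in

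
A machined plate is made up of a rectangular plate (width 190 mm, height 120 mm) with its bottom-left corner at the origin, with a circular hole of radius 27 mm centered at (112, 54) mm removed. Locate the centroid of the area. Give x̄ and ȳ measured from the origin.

x̄ = 93.10 mm, ȳ = 60.67 mm

plate: A = 190 × 120 = 22800.00, centroid at (95.00, 60.00).
hole: A = −π·27² = -2290.22, centroid at (112.00, 54.00).
ΣA = 20509.78 mm², ΣAx̄ = 1909495.24 mm³, ΣAȳ = 1244328.06 mm³.
x̄ = 1909495.24/20509.78 = 93.10 mm; ȳ = 1244328.06/20509.78 = 60.67 mm.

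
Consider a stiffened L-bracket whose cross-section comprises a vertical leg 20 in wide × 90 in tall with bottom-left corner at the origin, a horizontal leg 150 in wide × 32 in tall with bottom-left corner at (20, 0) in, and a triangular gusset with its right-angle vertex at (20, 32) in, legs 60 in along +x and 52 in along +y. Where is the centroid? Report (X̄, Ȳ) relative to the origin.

X̄ = 65.74 in, Ȳ = 28.77 in

vertical leg: A = 20 × 90 = 1800.00, centroid at (10.00, 45.00).
horizontal leg: A = 150 × 32 = 4800.00, centroid at (95.00, 16.00).
gusset: A = ½·60·52 = 1560.00, centroid at (40.00, 49.33).
ΣA = 8160.00 in², ΣAX̄ = 536400.00 in³, ΣAȲ = 234760.00 in³.
X̄ = 536400.00/8160.00 = 65.74 in; Ȳ = 234760.00/8160.00 = 28.77 in.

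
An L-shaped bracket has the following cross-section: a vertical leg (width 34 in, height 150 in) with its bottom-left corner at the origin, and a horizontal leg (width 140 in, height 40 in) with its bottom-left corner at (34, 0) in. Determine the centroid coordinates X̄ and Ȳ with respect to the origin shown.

Part | A | x̄ᵢ | ȳᵢ | A·x̄ᵢ | A·ȳᵢ
vertical leg | 5100.00 | 17.00 | 75.00 | 86700.00 | 382500.00
horizontal leg | 5600.00 | 104.00 | 20.00 | 582400.00 | 112000.00
Σ | 10700.00 |  |  | 669100.00 | 494500.00
X̄ = 669100.00 / 10700.00 = 62.53 in
Ȳ = 494500.00 / 10700.00 = 46.21 in

X̄ = 62.53 in, Ȳ = 46.21 in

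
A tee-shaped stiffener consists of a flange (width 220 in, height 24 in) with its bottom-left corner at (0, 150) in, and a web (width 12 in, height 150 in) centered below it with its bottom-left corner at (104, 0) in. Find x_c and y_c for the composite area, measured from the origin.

web: A = 12 × 150 = 1800.00, centroid at (110.00, 75.00).
flange: A = 220 × 24 = 5280.00, centroid at (110.00, 162.00).
ΣA = 7080.00 in²
ΣAx_c = (1800.00)(110.00) + (5280.00)(110.00) = 778800.00 in³
ΣAy_c = (1800.00)(75.00) + (5280.00)(162.00) = 990360.00 in³
x_c = 778800.00 / 7080.00 = 110.00 in
y_c = 990360.00 / 7080.00 = 139.88 in

x_c = 110.00 in, y_c = 139.88 in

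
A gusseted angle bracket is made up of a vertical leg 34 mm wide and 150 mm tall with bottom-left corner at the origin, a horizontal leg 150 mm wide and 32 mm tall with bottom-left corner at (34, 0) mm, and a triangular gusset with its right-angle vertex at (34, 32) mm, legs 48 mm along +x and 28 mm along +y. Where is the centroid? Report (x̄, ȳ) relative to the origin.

Part | A | x̄ᵢ | ȳᵢ | A·x̄ᵢ | A·ȳᵢ
vertical leg | 5100.00 | 17.00 | 75.00 | 86700.00 | 382500.00
horizontal leg | 4800.00 | 109.00 | 16.00 | 523200.00 | 76800.00
gusset | 672.00 | 50.00 | 41.33 | 33600.00 | 27776.00
Σ | 10572.00 |  |  | 643500.00 | 487076.00
x̄ = 643500.00 / 10572.00 = 60.87 mm
ȳ = 487076.00 / 10572.00 = 46.07 mm

x̄ = 60.87 mm, ȳ = 46.07 mm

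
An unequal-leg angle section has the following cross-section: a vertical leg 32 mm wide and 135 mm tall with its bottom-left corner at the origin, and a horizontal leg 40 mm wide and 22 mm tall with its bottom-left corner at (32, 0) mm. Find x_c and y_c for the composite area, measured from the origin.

vertical leg: A = 32 × 135 = 4320.00, centroid at (16.00, 67.50).
horizontal leg: A = 40 × 22 = 880.00, centroid at (52.00, 11.00).
ΣA = 5200.00 mm², ΣAx_c = 114880.00 mm³, ΣAy_c = 301280.00 mm³.
x_c = 114880.00/5200.00 = 22.09 mm; y_c = 301280.00/5200.00 = 57.94 mm.

x_c = 22.09 mm, y_c = 57.94 mm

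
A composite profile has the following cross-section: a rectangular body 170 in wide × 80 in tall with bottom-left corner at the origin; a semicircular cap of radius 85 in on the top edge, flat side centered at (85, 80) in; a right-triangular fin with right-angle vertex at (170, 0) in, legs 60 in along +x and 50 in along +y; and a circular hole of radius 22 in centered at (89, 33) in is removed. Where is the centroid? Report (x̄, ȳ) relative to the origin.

x̄ = 91.07 in, ȳ = 73.66 in

rectangular body: A = 170 × 80 = 13600.00, centroid at (85.00, 40.00).
semicircular top: A = ½π·85² = 11349.00, centroid at (85.00, 116.08).
triangular fin: A = ½·60·50 = 1500.00, centroid at (190.00, 16.67).
hole: A = −π·22² = -1520.53, centroid at (89.00, 33.00).
ΣA = 24928.47 in², ΣAx̄ = 2270338.05 in³, ΣAȳ = 1836159.43 in³.
x̄ = 2270338.05/24928.47 = 91.07 in; ȳ = 1836159.43/24928.47 = 73.66 in.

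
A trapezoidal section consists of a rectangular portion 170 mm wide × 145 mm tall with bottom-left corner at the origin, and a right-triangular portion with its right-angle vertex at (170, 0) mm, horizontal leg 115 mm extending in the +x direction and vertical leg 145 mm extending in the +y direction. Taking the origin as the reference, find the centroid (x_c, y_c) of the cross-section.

x_c = 116.17 mm, y_c = 66.39 mm

rectangular portion: A = 170 × 145 = 24650.00, centroid at (85.00, 72.50).
triangular portion: A = ½·115·145 = 8337.50, centroid at (208.33, 48.33).
ΣA = 32987.50 mm²
ΣAx_c = (24650.00)(85.00) + (8337.50)(208.33) = 3832229.17 mm³
ΣAy_c = (24650.00)(72.50) + (8337.50)(48.33) = 2190104.17 mm³
x_c = 3832229.17 / 32987.50 = 116.17 mm
y_c = 2190104.17 / 32987.50 = 66.39 mm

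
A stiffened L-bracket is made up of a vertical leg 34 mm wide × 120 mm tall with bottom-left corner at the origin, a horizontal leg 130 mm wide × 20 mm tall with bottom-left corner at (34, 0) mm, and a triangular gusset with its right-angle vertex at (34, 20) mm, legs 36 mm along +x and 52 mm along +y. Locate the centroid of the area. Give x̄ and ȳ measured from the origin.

vertical leg: A = 34 × 120 = 4080.00, centroid at (17.00, 60.00).
horizontal leg: A = 130 × 20 = 2600.00, centroid at (99.00, 10.00).
gusset: A = ½·36·52 = 936.00, centroid at (46.00, 37.33).
ΣA = 7616.00 mm², ΣAx̄ = 369816.00 mm³, ΣAȳ = 305744.00 mm³.
x̄ = 369816.00/7616.00 = 48.56 mm; ȳ = 305744.00/7616.00 = 40.14 mm.

x̄ = 48.56 mm, ȳ = 40.14 mm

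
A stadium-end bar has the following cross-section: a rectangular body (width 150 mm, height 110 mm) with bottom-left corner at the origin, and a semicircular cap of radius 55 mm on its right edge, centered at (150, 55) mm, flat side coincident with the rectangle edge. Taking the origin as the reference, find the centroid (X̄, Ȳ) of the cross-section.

X̄ = 96.99 mm, Ȳ = 55.00 mm

Part | A | x̄ᵢ | ȳᵢ | A·x̄ᵢ | A·ȳᵢ
rectangular body | 16500.00 | 75.00 | 55.00 | 1237500.00 | 907500.00
semicircular end | 4751.66 | 173.34 | 55.00 | 823665.50 | 261341.24
Σ | 21251.66 |  |  | 2061165.50 | 1168841.24
X̄ = 2061165.50 / 21251.66 = 96.99 mm
Ȳ = 1168841.24 / 21251.66 = 55.00 mm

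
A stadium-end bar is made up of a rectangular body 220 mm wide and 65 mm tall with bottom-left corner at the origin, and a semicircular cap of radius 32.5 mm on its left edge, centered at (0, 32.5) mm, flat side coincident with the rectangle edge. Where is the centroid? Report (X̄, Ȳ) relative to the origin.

X̄ = 97.13 mm, Ȳ = 32.50 mm

rectangular body: A = 220 × 65 = 14300.00, centroid at (110.00, 32.50).
semicircular end: A = ½π·32.5² = 1659.15, centroid at (-13.79, 32.50).
ΣA = 15959.15 mm², ΣAX̄ = 1550114.58 mm³, ΣAȲ = 518672.49 mm³.
X̄ = 1550114.58/15959.15 = 97.13 mm; Ȳ = 518672.49/15959.15 = 32.50 mm.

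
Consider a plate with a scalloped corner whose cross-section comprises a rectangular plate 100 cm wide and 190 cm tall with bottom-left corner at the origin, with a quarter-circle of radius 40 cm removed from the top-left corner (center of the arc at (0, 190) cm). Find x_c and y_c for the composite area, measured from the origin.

Part | A | x̄ᵢ | ȳᵢ | A·x̄ᵢ | A·ȳᵢ
plate | 19000.00 | 50.00 | 95.00 | 950000.00 | 1805000.00
removed quarter-circle | -1256.64 | 16.98 | 173.02 | -21333.33 | -217427.71
Σ | 17743.36 |  |  | 928666.67 | 1587572.29
x_c = 928666.67 / 17743.36 = 52.34 cm
y_c = 1587572.29 / 17743.36 = 89.47 cm

x_c = 52.34 cm, y_c = 89.47 cm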